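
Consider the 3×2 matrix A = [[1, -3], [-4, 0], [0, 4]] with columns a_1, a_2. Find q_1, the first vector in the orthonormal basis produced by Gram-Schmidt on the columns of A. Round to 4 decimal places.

a_1 = (1, -4, 0); ‖a_1‖ = 4.1231, so q_1 = (0.2425, -0.9701, 0.0000).

q_1 = (0.2425, -0.9701, 0.0000)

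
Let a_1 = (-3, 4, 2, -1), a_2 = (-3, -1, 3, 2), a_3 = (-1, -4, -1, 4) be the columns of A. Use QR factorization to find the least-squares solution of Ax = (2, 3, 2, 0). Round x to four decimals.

x = (-0.1855, 0.2963, -0.6788)

a_1 = (-3, 4, 2, -1); ‖a_1‖ = 5.4772, so e_1 = (-0.5477, 0.7303, 0.3651, -0.1826).
e_1·a_2 = (-0.5477)·(-3) + 0.7303·(-1) + 0.3651·3 + (-0.1826)·2 = 1.6432.
u_2 = a_2 − 1.6432·e_1 = (-2.1000, -2.2000, 2.4000, 2.3000).
‖u_2‖ = 4.5056, so e_2 = (-0.4661, -0.4883, 0.5327, 0.5105).
e_1·a_3 = (-0.5477)·(-1) + 0.7303·(-4) + 0.3651·(-1) + (-0.1826)·4 = -3.4689; e_2·a_3 = (-0.4661)·(-1) + (-0.4883)·(-4) + 0.5327·(-1) + 0.5105·4 = 3.9285.
u_3 = a_3 + 3.4689·e_1 − 3.9285·e_2 = (-1.0690, 0.4516, -1.8259, 1.3612).
‖u_3‖ = 2.5561, so e_3 = (-0.4182, 0.1767, -0.7143, 0.5325).
Qᵀb = (1.8257, -1.3317, -1.7351).
Back-substitute: x_3 = -1.7351/2.5561 = -0.6788.
x_2 = (-1.3317 − 3.9285·(-0.6788))/4.5056 = 0.2963.
x_1 = (1.8257 − 1.6432·0.2963 + 3.4689·(-0.6788))/5.4772 = -0.1855.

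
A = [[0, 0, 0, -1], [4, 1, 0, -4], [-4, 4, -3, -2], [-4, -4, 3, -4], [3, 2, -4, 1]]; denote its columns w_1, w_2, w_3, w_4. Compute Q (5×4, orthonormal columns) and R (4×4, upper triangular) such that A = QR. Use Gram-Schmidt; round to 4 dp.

w_1 = (0, 4, -4, -4, 3); ‖w_1‖ = 7.5498, so q_1 = (0.0000, 0.5298, -0.5298, -0.5298, 0.3974).
q_1·w_2 = 0.0000·0 + 0.5298·1 + (-0.5298)·4 + (-0.5298)·(-4) + 0.3974·2 = 1.3245.
u_2 = w_2 − 1.3245·q_1 = (0.0000, 0.2982, 4.7018, -3.2982, 1.4737).
‖u_2‖ = 5.9368, so q_2 = (0.0000, 0.0502, 0.7920, -0.5556, 0.2482).
q_1·w_3 = 0.0000·0 + 0.5298·0 + (-0.5298)·(-3) + (-0.5298)·3 + 0.3974·(-4) = -1.5894; q_2·w_3 = 0.0000·0 + 0.0502·0 + 0.7920·(-3) + (-0.5556)·3 + 0.2482·(-4) = -5.0355.
u_3 = w_3 + 1.5894·q_1 + 5.0355·q_2 = (0.0000, 1.0951, 0.1458, -0.6396, -2.1185).
‖u_3‖ = 2.4734, so q_3 = (0.0000, 0.4427, 0.0590, -0.2586, -0.8565).
q_1·w_4 = 0.0000·(-1) + 0.5298·(-4) + (-0.5298)·(-2) + (-0.5298)·(-4) + 0.3974·1 = 1.4570; q_2·w_4 = 0.0000·(-1) + 0.0502·(-4) + 0.7920·(-2) + (-0.5556)·(-4) + 0.2482·1 = 0.6856; q_3·w_4 = 0.0000·(-1) + 0.4427·(-4) + 0.0590·(-2) + (-0.2586)·(-4) + (-0.8565)·1 = -1.7110.
u_4 = w_4 − 1.4570·q_1 − 0.6856·q_2 + 1.7110·q_3 = (-1.0000, -4.0488, -1.6701, -3.2897, -1.2146).
‖u_4‖ = 5.6991, so q_4 = (-0.1755, -0.7104, -0.2931, -0.5772, -0.2131).

Q = [[0.0000, 0.0000, 0.0000, -0.1755], [0.5298, 0.0502, 0.4427, -0.7104], [-0.5298, 0.7920, 0.0590, -0.2931], [-0.5298, -0.5556, -0.2586, -0.5772], [0.3974, 0.2482, -0.8565, -0.2131]], R = [[7.5498, 1.3245, -1.5894, 1.4570], [0.0000, 5.9368, -5.0355, 0.6856], [0.0000, 0.0000, 2.4734, -1.7110], [0.0000, 0.0000, 0.0000, 5.6991]]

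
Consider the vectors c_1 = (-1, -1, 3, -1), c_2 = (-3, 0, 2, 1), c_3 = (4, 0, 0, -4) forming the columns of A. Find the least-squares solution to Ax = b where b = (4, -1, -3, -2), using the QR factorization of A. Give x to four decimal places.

x = (0.5000, -2.0000, -0.2500)

c_1 = (-1, -1, 3, -1); ‖c_1‖ = 3.4641, so e_1 = (-0.2887, -0.2887, 0.8660, -0.2887).
e_1·c_2 = (-0.2887)·(-3) + (-0.2887)·0 + 0.8660·2 + (-0.2887)·1 = 2.3094.
u_2 = c_2 − 2.3094·e_1 = (-2.3333, 0.6667, 0.0000, 1.6667).
‖u_2‖ = 2.9439, so e_2 = (-0.7926, 0.2265, 0.0000, 0.5661).
e_1·c_3 = (-0.2887)·4 + (-0.2887)·0 + 0.8660·0 + (-0.2887)·(-4) = 0.0000; e_2·c_3 = (-0.7926)·4 + 0.2265·0 + 0.0000·0 + 0.5661·(-4) = -5.4349.
u_3 = c_3 + 0.0000·e_1 + 5.4349·e_2 = (-0.3077, 1.2308, 0.0000, -0.9231).
‖u_3‖ = 1.5689, so e_3 = (-0.1961, 0.7845, 0.0000, -0.5883).
Qᵀb = (-2.8868, -4.5291, -0.3922).
Back-substitute: x_3 = -0.3922/1.5689 = -0.2500.
x_2 = (-4.5291 + 5.4349·(-0.2500))/2.9439 = -2.0000.
x_1 = (-2.8868 − 2.3094·(-2.0000) + 0.0000·(-0.2500))/3.4641 = 0.5000.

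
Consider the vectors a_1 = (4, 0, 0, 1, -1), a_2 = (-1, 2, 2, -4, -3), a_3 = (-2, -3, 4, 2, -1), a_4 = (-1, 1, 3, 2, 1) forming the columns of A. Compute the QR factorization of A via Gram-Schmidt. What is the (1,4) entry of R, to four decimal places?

a_1 = (4, 0, 0, 1, -1); ‖a_1‖ = 4.2426, so e_1 = (0.9428, 0.0000, 0.0000, 0.2357, -0.2357).
r_{14} = e_1·a_4 = -0.7071.

r_{14} = -0.7071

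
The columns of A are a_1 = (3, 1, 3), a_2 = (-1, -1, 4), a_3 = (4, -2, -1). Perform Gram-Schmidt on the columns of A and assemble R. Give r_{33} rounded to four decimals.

a_1 = (3, 1, 3); ‖a_1‖ = 4.3589, so e_1 = (0.6882, 0.2294, 0.6882).
e_1·a_2 = 0.6882·(-1) + 0.2294·(-1) + 0.6882·4 = 1.8353.
u_2 = a_2 − 1.8353·e_1 = (-2.2632, -1.4211, 2.7368).
‖u_2‖ = 3.8251, so e_2 = (-0.5917, -0.3715, 0.7155).
e_1·a_3 = 0.6882·4 + 0.2294·(-2) + 0.6882·(-1) = 1.6059; e_2·a_3 = (-0.5917)·4 + (-0.3715)·(-2) + 0.7155·(-1) = -2.3391.
u_3 = a_3 − 1.6059·e_1 + 2.3391·e_2 = (1.5108, -3.2374, -0.4317).
r_{33} = ‖u_3‖ = 3.5986.

r_{33} = 3.5986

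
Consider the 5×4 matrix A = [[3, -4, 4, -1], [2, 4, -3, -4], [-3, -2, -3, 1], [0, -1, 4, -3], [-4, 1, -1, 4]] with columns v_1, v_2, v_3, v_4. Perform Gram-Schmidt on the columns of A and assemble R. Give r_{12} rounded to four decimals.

r_{12} = -0.3244

v_1 = (3, 2, -3, 0, -4); ‖v_1‖ = 6.1644, so q_1 = (0.4867, 0.3244, -0.4867, 0.0000, -0.6489).
r_{12} = q_1·v_2 = -0.3244.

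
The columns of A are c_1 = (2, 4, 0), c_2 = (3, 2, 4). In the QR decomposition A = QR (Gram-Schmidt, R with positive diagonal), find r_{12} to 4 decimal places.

r_{12} = 3.1305

c_1 = (2, 4, 0); ‖c_1‖ = 4.4721, so e_1 = (0.4472, 0.8944, 0.0000).
r_{12} = e_1·c_2 = 3.1305.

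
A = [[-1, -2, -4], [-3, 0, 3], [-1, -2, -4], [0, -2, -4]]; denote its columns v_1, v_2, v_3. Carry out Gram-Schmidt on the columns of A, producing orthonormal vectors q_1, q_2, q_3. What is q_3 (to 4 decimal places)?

v_1 = (-1, -3, -1, 0); ‖v_1‖ = 3.3166, so q_1 = (-0.3015, -0.9045, -0.3015, 0.0000).
q_1·v_2 = (-0.3015)·(-2) + (-0.9045)·0 + (-0.3015)·(-2) + 0.0000·(-2) = 1.2060.
u_2 = v_2 − 1.2060·q_1 = (-1.6364, 1.0909, -1.6364, -2.0000).
‖u_2‖ = 3.2474, so q_2 = (-0.5039, 0.3359, -0.5039, -0.6159).
q_1·v_3 = (-0.3015)·(-4) + (-0.9045)·3 + (-0.3015)·(-4) + 0.0000·(-4) = -0.3015; q_2·v_3 = (-0.5039)·(-4) + 0.3359·3 + (-0.5039)·(-4) + (-0.6159)·(-4) = 7.5026.
u_3 = v_3 + 0.3015·q_1 − 7.5026·q_2 = (-0.3103, 0.2069, -0.3103, 0.6207).
‖u_3‖ = 0.7878, so q_3 = (-0.3939, 0.2626, -0.3939, 0.7878).

q_3 = (-0.3939, 0.2626, -0.3939, 0.7878)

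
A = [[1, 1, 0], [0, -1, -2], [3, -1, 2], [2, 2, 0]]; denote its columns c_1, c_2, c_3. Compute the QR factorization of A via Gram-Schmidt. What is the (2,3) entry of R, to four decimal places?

c_1 = (1, 0, 3, 2); ‖c_1‖ = 3.7417, so e_1 = (0.2673, 0.0000, 0.8018, 0.5345).
e_1·c_2 = 0.2673·1 + 0.0000·(-1) + 0.8018·(-1) + 0.5345·2 = 0.5345.
u_2 = c_2 − 0.5345·e_1 = (0.8571, -1.0000, -1.4286, 1.7143).
‖u_2‖ = 2.5912, so e_2 = (0.3308, -0.3859, -0.5513, 0.6616).
r_{23} = e_2·c_3 = -0.3308.

r_{23} = -0.3308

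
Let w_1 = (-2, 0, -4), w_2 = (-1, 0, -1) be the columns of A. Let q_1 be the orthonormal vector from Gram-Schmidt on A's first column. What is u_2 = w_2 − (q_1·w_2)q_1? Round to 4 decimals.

q_1 = w_1/‖w_1‖ = (-2, 0, -4)/4.4721 = (-0.4472, 0.0000, -0.8944).
r_{12} = q_1·w_2 = 1.3416.
u_2 = w_2 − 1.3416·q_1 = (-0.4000, 0.0000, 0.2000).

u_2 = (-0.4000, 0.0000, 0.2000)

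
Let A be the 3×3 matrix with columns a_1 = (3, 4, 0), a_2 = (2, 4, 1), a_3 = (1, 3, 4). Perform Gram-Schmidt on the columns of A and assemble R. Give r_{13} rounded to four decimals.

r_{13} = 3.0000

a_1 = (3, 4, 0); ‖a_1‖ = 5.0000, so q_1 = (0.6000, 0.8000, 0.0000).
r_{13} = q_1·a_3 = 3.0000.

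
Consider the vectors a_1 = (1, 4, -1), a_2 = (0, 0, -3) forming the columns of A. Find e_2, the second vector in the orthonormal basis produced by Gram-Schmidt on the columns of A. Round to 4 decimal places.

e_2 = (-0.0572, -0.2287, -0.9718)

e_1 = a_1/‖a_1‖ = (1, 4, -1)/4.2426 = (0.2357, 0.9428, -0.2357).
r_{12} = e_1·a_2 = 0.7071.
u_2 = a_2 − 0.7071·e_1 = (-0.1667, -0.6667, -2.8333).
‖u_2‖ = 2.9155, so e_2 = (-0.0572, -0.2287, -0.9718).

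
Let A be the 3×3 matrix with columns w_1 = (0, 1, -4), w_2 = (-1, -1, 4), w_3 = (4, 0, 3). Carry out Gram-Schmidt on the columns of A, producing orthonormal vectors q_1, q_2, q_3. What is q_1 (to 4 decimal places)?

q_1 = (0.0000, 0.2425, -0.9701)

w_1 = (0, 1, -4); ‖w_1‖ = 4.1231, so q_1 = (0.0000, 0.2425, -0.9701).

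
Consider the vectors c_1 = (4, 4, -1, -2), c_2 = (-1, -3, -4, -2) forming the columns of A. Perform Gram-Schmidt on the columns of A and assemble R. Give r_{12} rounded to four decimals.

q_1 = c_1/‖c_1‖ = (4, 4, -1, -2)/6.0828 = (0.6576, 0.6576, -0.1644, -0.3288).
r_{12} = q_1·c_2 = -1.3152.

r_{12} = -1.3152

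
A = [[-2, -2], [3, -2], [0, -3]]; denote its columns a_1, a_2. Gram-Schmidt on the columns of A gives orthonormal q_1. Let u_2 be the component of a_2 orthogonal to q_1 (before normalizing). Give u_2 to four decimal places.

u_2 = (-2.3077, -1.5385, -3.0000)

a_1 = (-2, 3, 0); ‖a_1‖ = 3.6056, so q_1 = (-0.5547, 0.8321, 0.0000).
q_1·a_2 = (-0.5547)·(-2) + 0.8321·(-2) + 0.0000·(-3) = -0.5547.
u_2 = a_2 + 0.5547·q_1 = (-2.3077, -1.5385, -3.0000).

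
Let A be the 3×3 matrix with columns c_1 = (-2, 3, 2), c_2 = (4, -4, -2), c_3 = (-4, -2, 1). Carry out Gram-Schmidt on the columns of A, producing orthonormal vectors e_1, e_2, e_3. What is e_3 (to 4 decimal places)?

e_3 = (-0.3333, -0.6667, 0.6667)

c_1 = (-2, 3, 2); ‖c_1‖ = 4.1231, so e_1 = (-0.4851, 0.7276, 0.4851).
e_1·c_2 = (-0.4851)·4 + 0.7276·(-4) + 0.4851·(-2) = -5.8209.
u_2 = c_2 + 5.8209·e_1 = (1.1765, 0.2353, 0.8235).
‖u_2‖ = 1.4552, so e_2 = (0.8085, 0.1617, 0.5659).
e_1·c_3 = (-0.4851)·(-4) + 0.7276·(-2) + 0.4851·1 = 0.9701; e_2·c_3 = 0.8085·(-4) + 0.1617·(-2) + 0.5659·1 = -2.9913.
u_3 = c_3 − 0.9701·e_1 + 2.9913·e_2 = (-1.1111, -2.2222, 2.2222).
‖u_3‖ = 3.3333, so e_3 = (-0.3333, -0.6667, 0.6667).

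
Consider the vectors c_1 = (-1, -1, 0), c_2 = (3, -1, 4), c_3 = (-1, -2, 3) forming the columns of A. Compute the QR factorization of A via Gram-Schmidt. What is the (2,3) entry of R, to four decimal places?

r_{23} = 2.8577

q_1 = c_1/‖c_1‖ = (-1, -1, 0)/1.4142 = (-0.7071, -0.7071, 0.0000).
r_{12} = q_1·c_2 = -1.4142.
u_2 = c_2 + 1.4142·q_1 = (2.0000, -2.0000, 4.0000).
‖u_2‖ = 4.8990, so q_2 = (0.4082, -0.4082, 0.8165).
r_{23} = q_2·c_3 = 2.8577.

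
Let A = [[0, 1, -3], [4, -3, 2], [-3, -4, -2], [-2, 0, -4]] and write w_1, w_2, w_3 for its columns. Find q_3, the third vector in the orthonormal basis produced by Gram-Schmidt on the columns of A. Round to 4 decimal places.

q_3 = (-0.7342, -0.2851, 0.0302, -0.6155)

q_1 = w_1/‖w_1‖ = (0, 4, -3, -2)/5.3852 = (0.0000, 0.7428, -0.5571, -0.3714).
r_{12} = q_1·w_2 = 0.0000.
u_2 = w_2 + 0.0000·q_1 = (1.0000, -3.0000, -4.0000, 0.0000).
‖u_2‖ = 5.0990, so q_2 = (0.1961, -0.5883, -0.7845, 0.0000).
r_{13} = q_1·w_3 = 4.0853; r_{23} = q_2·w_3 = -0.1961.
u_3 = w_3 − 4.0853·q_1 + 0.1961·q_2 = (-2.9615, -1.1499, 0.1220, -2.4828).
‖u_3‖ = 4.0338, so q_3 = (-0.7342, -0.2851, 0.0302, -0.6155).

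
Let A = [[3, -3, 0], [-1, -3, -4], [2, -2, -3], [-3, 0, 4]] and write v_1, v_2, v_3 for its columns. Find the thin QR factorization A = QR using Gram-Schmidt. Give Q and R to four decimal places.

v_1 = (3, -1, 2, -3); ‖v_1‖ = 4.7958, so e_1 = (0.6255, -0.2085, 0.4170, -0.6255).
e_1·v_2 = 0.6255·(-3) + (-0.2085)·(-3) + 0.4170·(-2) + (-0.6255)·0 = -2.0851.
u_2 = v_2 + 2.0851·e_1 = (-1.6957, -3.4348, -1.1304, -1.3043).
‖u_2‖ = 4.2014, so e_2 = (-0.4036, -0.8175, -0.2691, -0.3105).
e_1·v_3 = 0.6255·0 + (-0.2085)·(-4) + 0.4170·(-3) + (-0.6255)·4 = -2.9192; e_2·v_3 = (-0.4036)·0 + (-0.8175)·(-4) + (-0.2691)·(-3) + (-0.3105)·4 = 2.8355.
u_3 = v_3 + 2.9192·e_1 − 2.8355·e_2 = (2.9704, -2.2906, -1.0197, 3.0542).
‖u_3‖ = 4.9435, so e_3 = (0.6009, -0.4634, -0.2063, 0.6178).

Q = [[0.6255, -0.4036, 0.6009], [-0.2085, -0.8175, -0.4634], [0.4170, -0.2691, -0.2063], [-0.6255, -0.3105, 0.6178]], R = [[4.7958, -2.0851, -2.9192], [0.0000, 4.2014, 2.8355], [0.0000, 0.0000, 4.9435]]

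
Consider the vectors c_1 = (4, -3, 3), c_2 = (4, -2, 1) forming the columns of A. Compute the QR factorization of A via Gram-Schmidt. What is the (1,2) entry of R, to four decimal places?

r_{12} = 4.2875

c_1 = (4, -3, 3); ‖c_1‖ = 5.8310, so q_1 = (0.6860, -0.5145, 0.5145).
r_{12} = q_1·c_2 = 4.2875.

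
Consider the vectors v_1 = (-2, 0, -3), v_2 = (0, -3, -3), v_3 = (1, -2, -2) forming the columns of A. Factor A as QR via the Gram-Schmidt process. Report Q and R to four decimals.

Q = [[-0.5547, 0.4036, 0.7276], [0.0000, -0.8745, 0.4851], [-0.8321, -0.2691, -0.4851]], R = [[3.6056, 2.4962, 1.1094], [0.0000, 3.4306, 2.6907], [0.0000, 0.0000, 0.7276]]

v_1 = (-2, 0, -3); ‖v_1‖ = 3.6056, so e_1 = (-0.5547, 0.0000, -0.8321).
e_1·v_2 = (-0.5547)·0 + 0.0000·(-3) + (-0.8321)·(-3) = 2.4962.
u_2 = v_2 − 2.4962·e_1 = (1.3846, -3.0000, -0.9231).
‖u_2‖ = 3.4306, so e_2 = (0.4036, -0.8745, -0.2691).
e_1·v_3 = (-0.5547)·1 + 0.0000·(-2) + (-0.8321)·(-2) = 1.1094; e_2·v_3 = 0.4036·1 + (-0.8745)·(-2) + (-0.2691)·(-2) = 2.6907.
u_3 = v_3 − 1.1094·e_1 − 2.6907·e_2 = (0.5294, 0.3529, -0.3529).
‖u_3‖ = 0.7276, so e_3 = (0.7276, 0.4851, -0.4851).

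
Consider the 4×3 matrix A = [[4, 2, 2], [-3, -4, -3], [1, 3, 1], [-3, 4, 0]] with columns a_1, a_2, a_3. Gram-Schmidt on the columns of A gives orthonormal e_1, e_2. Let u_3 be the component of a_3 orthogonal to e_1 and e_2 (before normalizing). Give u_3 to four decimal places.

a_1 = (4, -3, 1, -3); ‖a_1‖ = 5.9161, so e_1 = (0.6761, -0.5071, 0.1690, -0.5071).
e_1·a_2 = 0.6761·2 + (-0.5071)·(-4) + 0.1690·3 + (-0.5071)·4 = 1.8593.
u_2 = a_2 − 1.8593·e_1 = (0.7429, -3.0571, 2.6857, 4.9429).
‖u_2‖ = 6.4454, so e_2 = (0.1153, -0.4743, 0.4167, 0.7669).
e_1·a_3 = 0.6761·2 + (-0.5071)·(-3) + 0.1690·1 + (-0.5071)·0 = 3.0426; e_2·a_3 = 0.1153·2 + (-0.4743)·(-3) + 0.4167·1 + 0.7669·0 = 2.0701.
u_3 = a_3 − 3.0426·e_1 − 2.0701·e_2 = (-0.2957, -0.4752, -0.3769, -0.0447).

u_3 = (-0.2957, -0.4752, -0.3769, -0.0447)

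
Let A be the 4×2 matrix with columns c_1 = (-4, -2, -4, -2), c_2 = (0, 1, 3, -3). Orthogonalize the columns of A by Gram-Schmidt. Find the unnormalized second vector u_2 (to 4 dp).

c_1 = (-4, -2, -4, -2); ‖c_1‖ = 6.3246, so q_1 = (-0.6325, -0.3162, -0.6325, -0.3162).
q_1·c_2 = (-0.6325)·0 + (-0.3162)·1 + (-0.6325)·3 + (-0.3162)·(-3) = -1.2649.
u_2 = c_2 + 1.2649·q_1 = (-0.8000, 0.6000, 2.2000, -3.4000).

u_2 = (-0.8000, 0.6000, 2.2000, -3.4000)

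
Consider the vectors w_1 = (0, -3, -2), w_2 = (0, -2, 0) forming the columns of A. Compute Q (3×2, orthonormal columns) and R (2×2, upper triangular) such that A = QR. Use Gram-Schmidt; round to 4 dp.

Q = [[0.0000, 0.0000], [-0.8321, -0.5547], [-0.5547, 0.8321]], R = [[3.6056, 1.6641], [0.0000, 1.1094]]

w_1 = (0, -3, -2); ‖w_1‖ = 3.6056, so e_1 = (0.0000, -0.8321, -0.5547).
e_1·w_2 = 0.0000·0 + (-0.8321)·(-2) + (-0.5547)·0 = 1.6641.
u_2 = w_2 − 1.6641·e_1 = (0.0000, -0.6154, 0.9231).
‖u_2‖ = 1.1094, so e_2 = (0.0000, -0.5547, 0.8321).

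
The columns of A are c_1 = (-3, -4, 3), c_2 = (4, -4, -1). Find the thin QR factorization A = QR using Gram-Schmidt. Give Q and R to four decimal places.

c_1 = (-3, -4, 3); ‖c_1‖ = 5.8310, so q_1 = (-0.5145, -0.6860, 0.5145).
q_1·c_2 = (-0.5145)·4 + (-0.6860)·(-4) + 0.5145·(-1) = 0.1715.
u_2 = c_2 − 0.1715·q_1 = (4.0882, -3.8824, -1.0882).
‖u_2‖ = 5.7420, so q_2 = (0.7120, -0.6761, -0.1895).

Q = [[-0.5145, 0.7120], [-0.6860, -0.6761], [0.5145, -0.1895]], R = [[5.8310, 0.1715], [0.0000, 5.7420]]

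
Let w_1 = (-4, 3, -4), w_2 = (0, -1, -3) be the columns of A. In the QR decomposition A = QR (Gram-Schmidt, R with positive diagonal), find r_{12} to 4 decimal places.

r_{12} = 1.4056

w_1 = (-4, 3, -4); ‖w_1‖ = 6.4031, so q_1 = (-0.6247, 0.4685, -0.6247).
r_{12} = q_1·w_2 = 1.4056.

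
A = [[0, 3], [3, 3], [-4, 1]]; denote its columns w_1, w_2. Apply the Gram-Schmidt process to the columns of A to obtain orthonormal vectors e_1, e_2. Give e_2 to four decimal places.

e_2 = (0.7071, 0.5657, 0.4243)

w_1 = (0, 3, -4); ‖w_1‖ = 5.0000, so e_1 = (0.0000, 0.6000, -0.8000).
e_1·w_2 = 0.0000·3 + 0.6000·3 + (-0.8000)·1 = 1.0000.
u_2 = w_2 − 1.0000·e_1 = (3.0000, 2.4000, 1.8000).
‖u_2‖ = 4.2426, so e_2 = (0.7071, 0.5657, 0.4243).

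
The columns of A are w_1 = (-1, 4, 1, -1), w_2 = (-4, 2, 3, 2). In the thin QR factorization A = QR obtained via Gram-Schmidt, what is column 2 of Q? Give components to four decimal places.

w_1 = (-1, 4, 1, -1); ‖w_1‖ = 4.3589, so e_1 = (-0.2294, 0.9177, 0.2294, -0.2294).
e_1·w_2 = (-0.2294)·(-4) + 0.9177·2 + 0.2294·3 + (-0.2294)·2 = 2.9824.
u_2 = w_2 − 2.9824·e_1 = (-3.3158, -0.7368, 2.3158, 2.6842).
‖u_2‖ = 4.9097, so e_2 = (-0.6754, -0.1501, 0.4717, 0.5467).

e_2 = (-0.6754, -0.1501, 0.4717, 0.5467)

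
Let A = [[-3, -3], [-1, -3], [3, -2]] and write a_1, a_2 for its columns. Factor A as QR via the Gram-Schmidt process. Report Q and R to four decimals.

Q = [[-0.6882, -0.4578], [-0.2294, -0.5986], [0.6882, -0.6573]], R = [[4.3589, 1.3765], [0.0000, 4.4839]]

q_1 = a_1/‖a_1‖ = (-3, -1, 3)/4.3589 = (-0.6882, -0.2294, 0.6882).
r_{12} = q_1·a_2 = 1.3765.
u_2 = a_2 − 1.3765·q_1 = (-2.0526, -2.6842, -2.9474).
‖u_2‖ = 4.4839, so q_2 = (-0.4578, -0.5986, -0.6573).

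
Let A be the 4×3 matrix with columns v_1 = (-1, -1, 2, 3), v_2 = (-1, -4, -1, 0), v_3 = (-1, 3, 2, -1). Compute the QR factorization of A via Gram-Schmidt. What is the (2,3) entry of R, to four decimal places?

v_1 = (-1, -1, 2, 3); ‖v_1‖ = 3.8730, so e_1 = (-0.2582, -0.2582, 0.5164, 0.7746).
e_1·v_2 = (-0.2582)·(-1) + (-0.2582)·(-4) + 0.5164·(-1) + 0.7746·0 = 0.7746.
u_2 = v_2 − 0.7746·e_1 = (-0.8000, -3.8000, -1.4000, -0.6000).
‖u_2‖ = 4.1713, so e_2 = (-0.1918, -0.9110, -0.3356, -0.1438).
r_{23} = e_2·v_3 = -3.0686.

r_{23} = -3.0686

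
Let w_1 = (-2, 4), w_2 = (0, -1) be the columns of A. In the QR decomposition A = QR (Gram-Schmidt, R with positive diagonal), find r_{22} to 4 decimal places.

w_1 = (-2, 4); ‖w_1‖ = 4.4721, so q_1 = (-0.4472, 0.8944).
q_1·w_2 = (-0.4472)·0 + 0.8944·(-1) = -0.8944.
u_2 = w_2 + 0.8944·q_1 = (-0.4000, -0.2000).
r_{22} = ‖u_2‖ = 0.4472.

r_{22} = 0.4472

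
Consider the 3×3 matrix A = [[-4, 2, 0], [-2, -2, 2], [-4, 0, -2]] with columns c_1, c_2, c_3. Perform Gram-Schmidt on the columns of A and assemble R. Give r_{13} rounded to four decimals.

r_{13} = 0.6667

c_1 = (-4, -2, -4); ‖c_1‖ = 6.0000, so q_1 = (-0.6667, -0.3333, -0.6667).
r_{13} = q_1·c_3 = 0.6667.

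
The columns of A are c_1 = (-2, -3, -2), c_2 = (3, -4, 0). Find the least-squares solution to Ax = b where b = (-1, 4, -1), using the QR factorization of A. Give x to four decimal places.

x = (-0.2211, -0.7069)

c_1 = (-2, -3, -2); ‖c_1‖ = 4.1231, so e_1 = (-0.4851, -0.7276, -0.4851).
e_1·c_2 = (-0.4851)·3 + (-0.7276)·(-4) + (-0.4851)·0 = 1.4552.
u_2 = c_2 − 1.4552·e_1 = (3.7059, -2.9412, 0.7059).
‖u_2‖ = 4.7836, so e_2 = (0.7747, -0.6149, 0.1476).
Qᵀb = (-1.9403, -3.3817).
Back-substitute: x_2 = -3.3817/4.7836 = -0.7069.
x_1 = (-1.9403 − 1.4552·(-0.7069))/4.1231 = -0.2211.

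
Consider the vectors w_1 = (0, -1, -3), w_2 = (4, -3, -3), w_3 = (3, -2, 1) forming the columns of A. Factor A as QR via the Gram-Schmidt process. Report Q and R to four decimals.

e_1 = w_1/‖w_1‖ = (0, -1, -3)/3.1623 = (0.0000, -0.3162, -0.9487).
r_{12} = e_1·w_2 = 3.7947.
u_2 = w_2 − 3.7947·e_1 = (4.0000, -1.8000, 0.6000).
‖u_2‖ = 4.4272, so e_2 = (0.9035, -0.4066, 0.1355).
r_{13} = e_1·w_3 = -0.3162; r_{23} = e_2·w_3 = 3.6592.
u_3 = w_3 + 0.3162·e_1 − 3.6592·e_2 = (-0.3061, -0.6122, 0.2041).
‖u_3‖ = 0.7143, so e_3 = (-0.4286, -0.8571, 0.2857).

Q = [[0.0000, 0.9035, -0.4286], [-0.3162, -0.4066, -0.8571], [-0.9487, 0.1355, 0.2857]], R = [[3.1623, 3.7947, -0.3162], [0.0000, 4.4272, 3.6592], [0.0000, 0.0000, 0.7143]]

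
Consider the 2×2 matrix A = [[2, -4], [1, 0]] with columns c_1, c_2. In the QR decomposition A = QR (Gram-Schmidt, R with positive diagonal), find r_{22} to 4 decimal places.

c_1 = (2, 1); ‖c_1‖ = 2.2361, so e_1 = (0.8944, 0.4472).
e_1·c_2 = 0.8944·(-4) + 0.4472·0 = -3.5777.
u_2 = c_2 + 3.5777·e_1 = (-0.8000, 1.6000).
r_{22} = ‖u_2‖ = 1.7889.

r_{22} = 1.7889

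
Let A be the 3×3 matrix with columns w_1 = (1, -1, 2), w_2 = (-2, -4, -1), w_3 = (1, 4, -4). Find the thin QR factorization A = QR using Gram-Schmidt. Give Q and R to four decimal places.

w_1 = (1, -1, 2); ‖w_1‖ = 2.4495, so q_1 = (0.4082, -0.4082, 0.8165).
q_1·w_2 = 0.4082·(-2) + (-0.4082)·(-4) + 0.8165·(-1) = 0.0000.
u_2 = w_2 + 0.0000·q_1 = (-2.0000, -4.0000, -1.0000).
‖u_2‖ = 4.5826, so q_2 = (-0.4364, -0.8729, -0.2182).
q_1·w_3 = 0.4082·1 + (-0.4082)·4 + 0.8165·(-4) = -4.4907; q_2·w_3 = (-0.4364)·1 + (-0.8729)·4 + (-0.2182)·(-4) = -3.0551.
u_3 = w_3 + 4.4907·q_1 + 3.0551·q_2 = (1.5000, -0.5000, -1.0000).
‖u_3‖ = 1.8708, so q_3 = (0.8018, -0.2673, -0.5345).

Q = [[0.4082, -0.4364, 0.8018], [-0.4082, -0.8729, -0.2673], [0.8165, -0.2182, -0.5345]], R = [[2.4495, 0.0000, -4.4907], [0.0000, 4.5826, -3.0551], [0.0000, 0.0000, 1.8708]]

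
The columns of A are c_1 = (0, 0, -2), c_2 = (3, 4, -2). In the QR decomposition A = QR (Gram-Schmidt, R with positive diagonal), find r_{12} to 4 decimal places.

r_{12} = 2.0000

c_1 = (0, 0, -2); ‖c_1‖ = 2.0000, so e_1 = (0.0000, 0.0000, -1.0000).
r_{12} = e_1·c_2 = 2.0000.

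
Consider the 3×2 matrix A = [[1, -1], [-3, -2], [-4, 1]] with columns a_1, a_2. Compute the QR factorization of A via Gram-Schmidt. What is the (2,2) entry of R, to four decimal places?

r_{22} = 2.4416

a_1 = (1, -3, -4); ‖a_1‖ = 5.0990, so q_1 = (0.1961, -0.5883, -0.7845).
q_1·a_2 = 0.1961·(-1) + (-0.5883)·(-2) + (-0.7845)·1 = 0.1961.
u_2 = a_2 − 0.1961·q_1 = (-1.0385, -1.8846, 1.1538).
r_{22} = ‖u_2‖ = 2.4416.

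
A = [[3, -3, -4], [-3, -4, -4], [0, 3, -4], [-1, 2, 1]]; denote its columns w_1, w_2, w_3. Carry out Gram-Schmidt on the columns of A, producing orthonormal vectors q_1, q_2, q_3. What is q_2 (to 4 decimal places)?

q_1 = w_1/‖w_1‖ = (3, -3, 0, -1)/4.3589 = (0.6882, -0.6882, 0.0000, -0.2294).
r_{12} = q_1·w_2 = 0.2294.
u_2 = w_2 − 0.2294·q_1 = (-3.1579, -3.8421, 3.0000, 2.0526).
‖u_2‖ = 6.1601, so q_2 = (-0.5126, -0.6237, 0.4870, 0.3332).

q_2 = (-0.5126, -0.6237, 0.4870, 0.3332)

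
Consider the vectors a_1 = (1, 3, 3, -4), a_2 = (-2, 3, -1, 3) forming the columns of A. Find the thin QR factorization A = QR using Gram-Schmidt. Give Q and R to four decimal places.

a_1 = (1, 3, 3, -4); ‖a_1‖ = 5.9161, so e_1 = (0.1690, 0.5071, 0.5071, -0.6761).
e_1·a_2 = 0.1690·(-2) + 0.5071·3 + 0.5071·(-1) + (-0.6761)·3 = -1.3522.
u_2 = a_2 + 1.3522·e_1 = (-1.7714, 3.6857, -0.3143, 2.0857).
‖u_2‖ = 4.6012, so e_2 = (-0.3850, 0.8010, -0.0683, 0.4533).

Q = [[0.1690, -0.3850], [0.5071, 0.8010], [0.5071, -0.0683], [-0.6761, 0.4533]], R = [[5.9161, -1.3522], [0.0000, 4.6012]]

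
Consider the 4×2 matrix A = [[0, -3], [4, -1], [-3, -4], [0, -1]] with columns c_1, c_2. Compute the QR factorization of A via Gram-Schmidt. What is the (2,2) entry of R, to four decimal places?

r_{22} = 4.9437

c_1 = (0, 4, -3, 0); ‖c_1‖ = 5.0000, so e_1 = (0.0000, 0.8000, -0.6000, 0.0000).
e_1·c_2 = 0.0000·(-3) + 0.8000·(-1) + (-0.6000)·(-4) + 0.0000·(-1) = 1.6000.
u_2 = c_2 − 1.6000·e_1 = (-3.0000, -2.2800, -3.0400, -1.0000).
r_{22} = ‖u_2‖ = 4.9437.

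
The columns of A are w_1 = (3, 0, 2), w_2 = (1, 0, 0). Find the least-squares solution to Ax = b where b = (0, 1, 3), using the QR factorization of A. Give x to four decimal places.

q_1 = w_1/‖w_1‖ = (3, 0, 2)/3.6056 = (0.8321, 0.0000, 0.5547).
r_{12} = q_1·w_2 = 0.8321.
u_2 = w_2 − 0.8321·q_1 = (0.3077, 0.0000, -0.4615).
‖u_2‖ = 0.5547, so q_2 = (0.5547, 0.0000, -0.8321).
Qᵀb = (1.6641, -2.4962).
Back-substitute: x_2 = -2.4962/0.5547 = -4.5000.
x_1 = (1.6641 − 0.8321·(-4.5000))/3.6056 = 1.5000.

x = (1.5000, -4.5000)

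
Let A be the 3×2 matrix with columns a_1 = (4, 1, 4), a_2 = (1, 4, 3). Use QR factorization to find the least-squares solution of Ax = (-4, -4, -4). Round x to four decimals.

x = (-0.6463, -0.7336)

a_1 = (4, 1, 4); ‖a_1‖ = 5.7446, so e_1 = (0.6963, 0.1741, 0.6963).
e_1·a_2 = 0.6963·1 + 0.1741·4 + 0.6963·3 = 3.4816.
u_2 = a_2 − 3.4816·e_1 = (-1.4242, 3.3939, 0.5758).
‖u_2‖ = 3.7254, so e_2 = (-0.3823, 0.9110, 0.1545).
Qᵀb = (-6.2668, -2.7331).
Back-substitute: x_2 = -2.7331/3.7254 = -0.7336.
x_1 = (-6.2668 − 3.4816·(-0.7336))/5.7446 = -0.6463.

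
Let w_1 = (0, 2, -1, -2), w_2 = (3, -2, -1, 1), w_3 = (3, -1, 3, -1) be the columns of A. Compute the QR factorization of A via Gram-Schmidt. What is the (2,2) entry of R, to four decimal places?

w_1 = (0, 2, -1, -2); ‖w_1‖ = 3.0000, so q_1 = (0.0000, 0.6667, -0.3333, -0.6667).
q_1·w_2 = 0.0000·3 + 0.6667·(-2) + (-0.3333)·(-1) + (-0.6667)·1 = -1.6667.
u_2 = w_2 + 1.6667·q_1 = (3.0000, -0.8889, -1.5556, -0.1111).
r_{22} = ‖u_2‖ = 3.4960.

r_{22} = 3.4960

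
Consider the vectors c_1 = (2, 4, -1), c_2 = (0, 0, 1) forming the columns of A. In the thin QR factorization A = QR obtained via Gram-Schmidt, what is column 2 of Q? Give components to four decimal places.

q_1 = c_1/‖c_1‖ = (2, 4, -1)/4.5826 = (0.4364, 0.8729, -0.2182).
r_{12} = q_1·c_2 = -0.2182.
u_2 = c_2 + 0.2182·q_1 = (0.0952, 0.1905, 0.9524).
‖u_2‖ = 0.9759, so q_2 = (0.0976, 0.1952, 0.9759).

q_2 = (0.0976, 0.1952, 0.9759)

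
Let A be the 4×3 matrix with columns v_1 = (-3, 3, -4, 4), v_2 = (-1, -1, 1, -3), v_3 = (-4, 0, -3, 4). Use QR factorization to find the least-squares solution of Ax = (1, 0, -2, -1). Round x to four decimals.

x = (0.3337, 0.1350, -0.3381)

v_1 = (-3, 3, -4, 4); ‖v_1‖ = 7.0711, so e_1 = (-0.4243, 0.4243, -0.5657, 0.5657).
e_1·v_2 = (-0.4243)·(-1) + 0.4243·(-1) + (-0.5657)·1 + 0.5657·(-3) = -2.2627.
u_2 = v_2 + 2.2627·e_1 = (-1.9600, -0.0400, -0.2800, -1.7200).
‖u_2‖ = 2.6230, so e_2 = (-0.7472, -0.0152, -0.1067, -0.6557).
e_1·v_3 = (-0.4243)·(-4) + 0.4243·0 + (-0.5657)·(-3) + 0.5657·4 = 5.6569; e_2·v_3 = (-0.7472)·(-4) + (-0.0152)·0 + (-0.1067)·(-3) + (-0.6557)·4 = 0.6862.
u_3 = v_3 − 5.6569·e_1 − 0.6862·e_2 = (-1.0872, -2.3895, 0.2733, 1.2500).
‖u_3‖ = 2.9205, so e_3 = (-0.3723, -0.8182, 0.0936, 0.4280).
Qᵀb = (0.1414, 0.1220, -0.9874).
Back-substitute: x_3 = -0.9874/2.9205 = -0.3381.
x_2 = (0.1220 − 0.6862·(-0.3381))/2.6230 = 0.1350.
x_1 = (0.1414 + 2.2627·0.1350 − 5.6569·(-0.3381))/7.0711 = 0.3337.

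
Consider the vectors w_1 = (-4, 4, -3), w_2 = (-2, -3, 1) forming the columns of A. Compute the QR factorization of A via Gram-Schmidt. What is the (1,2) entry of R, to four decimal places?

w_1 = (-4, 4, -3); ‖w_1‖ = 6.4031, so q_1 = (-0.6247, 0.6247, -0.4685).
r_{12} = q_1·w_2 = -1.0932.

r_{12} = -1.0932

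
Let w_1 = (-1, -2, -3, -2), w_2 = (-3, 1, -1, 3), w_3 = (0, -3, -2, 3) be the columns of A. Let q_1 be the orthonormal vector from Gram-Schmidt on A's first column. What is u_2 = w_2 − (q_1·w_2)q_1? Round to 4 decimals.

u_2 = (-3.1111, 0.7778, -1.3333, 2.7778)

w_1 = (-1, -2, -3, -2); ‖w_1‖ = 4.2426, so q_1 = (-0.2357, -0.4714, -0.7071, -0.4714).
q_1·w_2 = (-0.2357)·(-3) + (-0.4714)·1 + (-0.7071)·(-1) + (-0.4714)·3 = -0.4714.
u_2 = w_2 + 0.4714·q_1 = (-3.1111, 0.7778, -1.3333, 2.7778).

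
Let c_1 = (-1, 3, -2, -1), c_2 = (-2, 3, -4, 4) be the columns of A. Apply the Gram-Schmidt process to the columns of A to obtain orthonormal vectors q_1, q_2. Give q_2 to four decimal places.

q_2 = (-0.1826, 0.0000, -0.3651, 0.9129)

c_1 = (-1, 3, -2, -1); ‖c_1‖ = 3.8730, so q_1 = (-0.2582, 0.7746, -0.5164, -0.2582).
q_1·c_2 = (-0.2582)·(-2) + 0.7746·3 + (-0.5164)·(-4) + (-0.2582)·4 = 3.8730.
u_2 = c_2 − 3.8730·q_1 = (-1.0000, 0.0000, -2.0000, 5.0000).
‖u_2‖ = 5.4772, so q_2 = (-0.1826, 0.0000, -0.3651, 0.9129).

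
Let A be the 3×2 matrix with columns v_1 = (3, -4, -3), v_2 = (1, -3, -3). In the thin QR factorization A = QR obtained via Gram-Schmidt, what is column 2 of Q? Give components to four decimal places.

v_1 = (3, -4, -3); ‖v_1‖ = 5.8310, so e_1 = (0.5145, -0.6860, -0.5145).
e_1·v_2 = 0.5145·1 + (-0.6860)·(-3) + (-0.5145)·(-3) = 4.1160.
u_2 = v_2 − 4.1160·e_1 = (-1.1176, -0.1765, -0.8824).
‖u_2‖ = 1.4349, so e_2 = (-0.7789, -0.1230, -0.6149).

e_2 = (-0.7789, -0.1230, -0.6149)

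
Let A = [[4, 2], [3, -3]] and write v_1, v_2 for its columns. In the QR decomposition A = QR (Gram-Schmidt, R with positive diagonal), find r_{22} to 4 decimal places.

r_{22} = 3.6000

v_1 = (4, 3); ‖v_1‖ = 5.0000, so e_1 = (0.8000, 0.6000).
e_1·v_2 = 0.8000·2 + 0.6000·(-3) = -0.2000.
u_2 = v_2 + 0.2000·e_1 = (2.1600, -2.8800).
r_{22} = ‖u_2‖ = 3.6000.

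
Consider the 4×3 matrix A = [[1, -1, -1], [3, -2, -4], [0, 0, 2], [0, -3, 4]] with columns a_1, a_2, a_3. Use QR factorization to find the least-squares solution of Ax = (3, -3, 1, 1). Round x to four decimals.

x = (-0.0247, 0.0740, 0.4027)

e_1 = a_1/‖a_1‖ = (1, 3, 0, 0)/3.1623 = (0.3162, 0.9487, 0.0000, 0.0000).
r_{12} = e_1·a_2 = -2.2136.
u_2 = a_2 + 2.2136·e_1 = (-0.3000, 0.1000, 0.0000, -3.0000).
‖u_2‖ = 3.0166, so e_2 = (-0.0994, 0.0331, 0.0000, -0.9945).
r_{13} = e_1·a_3 = -4.1110; r_{23} = e_2·a_3 = -4.0111.
u_3 = a_3 + 4.1110·e_1 + 4.0111·e_2 = (-0.0989, 0.0330, 2.0000, 0.0110).
‖u_3‖ = 2.0027, so e_3 = (-0.0494, 0.0165, 0.9986, 0.0055).
Qᵀb = (-1.8974, -1.3923, 0.8066).
Back-substitute: x_3 = 0.8066/2.0027 = 0.4027.
x_2 = (-1.3923 + 4.0111·0.4027)/3.0166 = 0.0740.
x_1 = (-1.8974 + 2.2136·0.0740 + 4.1110·0.4027)/3.1623 = -0.0247.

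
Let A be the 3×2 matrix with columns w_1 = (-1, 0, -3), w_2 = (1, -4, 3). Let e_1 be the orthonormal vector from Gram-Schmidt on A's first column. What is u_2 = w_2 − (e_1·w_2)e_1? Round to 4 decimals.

w_1 = (-1, 0, -3); ‖w_1‖ = 3.1623, so e_1 = (-0.3162, 0.0000, -0.9487).
e_1·w_2 = (-0.3162)·1 + 0.0000·(-4) + (-0.9487)·3 = -3.1623.
u_2 = w_2 + 3.1623·e_1 = (0.0000, -4.0000, 0.0000).

u_2 = (0.0000, -4.0000, 0.0000)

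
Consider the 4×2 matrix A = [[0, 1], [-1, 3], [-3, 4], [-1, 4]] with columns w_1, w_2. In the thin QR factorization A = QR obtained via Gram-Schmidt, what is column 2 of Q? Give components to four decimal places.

q_2 = (0.3300, 0.4200, -0.3900, 0.7500)

w_1 = (0, -1, -3, -1); ‖w_1‖ = 3.3166, so q_1 = (0.0000, -0.3015, -0.9045, -0.3015).
q_1·w_2 = 0.0000·1 + (-0.3015)·3 + (-0.9045)·4 + (-0.3015)·4 = -5.7287.
u_2 = w_2 + 5.7287·q_1 = (1.0000, 1.2727, -1.1818, 2.2727).
‖u_2‖ = 3.0302, so q_2 = (0.3300, 0.4200, -0.3900, 0.7500).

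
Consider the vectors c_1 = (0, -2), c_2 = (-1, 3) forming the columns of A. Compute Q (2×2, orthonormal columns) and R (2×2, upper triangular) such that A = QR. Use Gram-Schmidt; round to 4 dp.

c_1 = (0, -2); ‖c_1‖ = 2.0000, so q_1 = (0.0000, -1.0000).
q_1·c_2 = 0.0000·(-1) + (-1.0000)·3 = -3.0000.
u_2 = c_2 + 3.0000·q_1 = (-1.0000, 0.0000).
‖u_2‖ = 1.0000, so q_2 = (-1.0000, 0.0000).

Q = [[0.0000, -1.0000], [-1.0000, 0.0000]], R = [[2.0000, -3.0000], [0.0000, 1.0000]]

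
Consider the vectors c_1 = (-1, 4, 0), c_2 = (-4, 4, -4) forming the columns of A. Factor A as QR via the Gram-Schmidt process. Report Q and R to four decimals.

Q = [[-0.2425, -0.5708], [0.9701, -0.1427], [0.0000, -0.8086]], R = [[4.1231, 4.8507], [0.0000, 4.9468]]

c_1 = (-1, 4, 0); ‖c_1‖ = 4.1231, so e_1 = (-0.2425, 0.9701, 0.0000).
e_1·c_2 = (-0.2425)·(-4) + 0.9701·4 + 0.0000·(-4) = 4.8507.
u_2 = c_2 − 4.8507·e_1 = (-2.8235, -0.7059, -4.0000).
‖u_2‖ = 4.9468, so e_2 = (-0.5708, -0.1427, -0.8086).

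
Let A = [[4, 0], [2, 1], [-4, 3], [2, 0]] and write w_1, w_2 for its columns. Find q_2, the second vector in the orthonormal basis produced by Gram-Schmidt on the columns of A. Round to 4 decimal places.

q_2 = (0.3651, 0.5477, 0.7303, 0.1826)

w_1 = (4, 2, -4, 2); ‖w_1‖ = 6.3246, so q_1 = (0.6325, 0.3162, -0.6325, 0.3162).
q_1·w_2 = 0.6325·0 + 0.3162·1 + (-0.6325)·3 + 0.3162·0 = -1.5811.
u_2 = w_2 + 1.5811·q_1 = (1.0000, 1.5000, 2.0000, 0.5000).
‖u_2‖ = 2.7386, so q_2 = (0.3651, 0.5477, 0.7303, 0.1826).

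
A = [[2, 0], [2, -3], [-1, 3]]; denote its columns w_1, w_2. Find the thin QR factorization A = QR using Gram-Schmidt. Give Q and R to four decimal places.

Q = [[0.6667, 0.6667], [0.6667, -0.3333], [-0.3333, 0.6667]], R = [[3.0000, -3.0000], [0.0000, 3.0000]]

w_1 = (2, 2, -1); ‖w_1‖ = 3.0000, so e_1 = (0.6667, 0.6667, -0.3333).
e_1·w_2 = 0.6667·0 + 0.6667·(-3) + (-0.3333)·3 = -3.0000.
u_2 = w_2 + 3.0000·e_1 = (2.0000, -1.0000, 2.0000).
‖u_2‖ = 3.0000, so e_2 = (0.6667, -0.3333, 0.6667).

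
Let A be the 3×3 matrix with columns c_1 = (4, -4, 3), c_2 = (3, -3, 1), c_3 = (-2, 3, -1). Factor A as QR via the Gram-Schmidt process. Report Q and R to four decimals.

q_1 = c_1/‖c_1‖ = (4, -4, 3)/6.4031 = (0.6247, -0.6247, 0.4685).
r_{12} = q_1·c_2 = 4.2167.
u_2 = c_2 − 4.2167·q_1 = (0.3659, -0.3659, -0.9756).
‖u_2‖ = 1.1043, so q_2 = (0.3313, -0.3313, -0.8835).
r_{13} = q_1·c_3 = -3.5920; r_{23} = q_2·c_3 = -0.7730.
u_3 = c_3 + 3.5920·q_1 + 0.7730·q_2 = (0.5000, 0.5000, 0.0000).
‖u_3‖ = 0.7071, so q_3 = (0.7071, 0.7071, 0.0000).

Q = [[0.6247, 0.3313, 0.7071], [-0.6247, -0.3313, 0.7071], [0.4685, -0.8835, 0.0000]], R = [[6.4031, 4.2167, -3.5920], [0.0000, 1.1043, -0.7730], [0.0000, 0.0000, 0.7071]]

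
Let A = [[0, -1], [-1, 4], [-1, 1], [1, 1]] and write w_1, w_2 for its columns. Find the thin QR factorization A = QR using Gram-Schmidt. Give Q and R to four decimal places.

Q = [[0.0000, -0.2705], [-0.5774, 0.7213], [-0.5774, -0.0902], [0.5774, 0.6312]], R = [[1.7321, -2.3094], [0.0000, 3.6968]]

e_1 = w_1/‖w_1‖ = (0, -1, -1, 1)/1.7321 = (0.0000, -0.5774, -0.5774, 0.5774).
r_{12} = e_1·w_2 = -2.3094.
u_2 = w_2 + 2.3094·e_1 = (-1.0000, 2.6667, -0.3333, 2.3333).
‖u_2‖ = 3.6968, so e_2 = (-0.2705, 0.7213, -0.0902, 0.6312).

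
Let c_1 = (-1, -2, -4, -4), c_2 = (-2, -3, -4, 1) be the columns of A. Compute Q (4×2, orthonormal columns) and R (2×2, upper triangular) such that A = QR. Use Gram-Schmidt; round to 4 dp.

q_1 = c_1/‖c_1‖ = (-1, -2, -4, -4)/6.0828 = (-0.1644, -0.3288, -0.6576, -0.6576).
r_{12} = q_1·c_2 = 3.2880.
u_2 = c_2 − 3.2880·q_1 = (-1.4595, -1.9189, -1.8378, 3.1622).
‖u_2‖ = 4.3805, so q_2 = (-0.3332, -0.4381, -0.4195, 0.7219).

Q = [[-0.1644, -0.3332], [-0.3288, -0.4381], [-0.6576, -0.4195], [-0.6576, 0.7219]], R = [[6.0828, 3.2880], [0.0000, 4.3805]]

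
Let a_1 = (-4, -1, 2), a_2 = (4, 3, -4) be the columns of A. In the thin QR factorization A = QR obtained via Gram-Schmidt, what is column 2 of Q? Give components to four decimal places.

q_2 = (-0.4558, 0.6838, -0.5698)

q_1 = a_1/‖a_1‖ = (-4, -1, 2)/4.5826 = (-0.8729, -0.2182, 0.4364).
r_{12} = q_1·a_2 = -5.8919.
u_2 = a_2 + 5.8919·q_1 = (-1.1429, 1.7143, -1.4286).
‖u_2‖ = 2.5071, so q_2 = (-0.4558, 0.6838, -0.5698).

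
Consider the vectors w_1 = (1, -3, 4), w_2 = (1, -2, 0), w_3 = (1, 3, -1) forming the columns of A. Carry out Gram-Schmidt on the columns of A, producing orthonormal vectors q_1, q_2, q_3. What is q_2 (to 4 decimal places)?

q_2 = (0.4140, -0.6755, -0.6101)

q_1 = w_1/‖w_1‖ = (1, -3, 4)/5.0990 = (0.1961, -0.5883, 0.7845).
r_{12} = q_1·w_2 = 1.3728.
u_2 = w_2 − 1.3728·q_1 = (0.7308, -1.1923, -1.0769).
‖u_2‖ = 1.7650, so q_2 = (0.4140, -0.6755, -0.6101).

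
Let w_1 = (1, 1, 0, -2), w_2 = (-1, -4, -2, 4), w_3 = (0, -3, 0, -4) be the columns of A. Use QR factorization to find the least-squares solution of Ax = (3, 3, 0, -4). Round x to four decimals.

w_1 = (1, 1, 0, -2); ‖w_1‖ = 2.4495, so q_1 = (0.4082, 0.4082, 0.0000, -0.8165).
q_1·w_2 = 0.4082·(-1) + 0.4082·(-4) + 0.0000·(-2) + (-0.8165)·4 = -5.3072.
u_2 = w_2 + 5.3072·q_1 = (1.1667, -1.8333, -2.0000, -0.3333).
‖u_2‖ = 2.9721, so q_2 = (0.3925, -0.6168, -0.6729, -0.1122).
q_1·w_3 = 0.4082·0 + 0.4082·(-3) + 0.0000·0 + (-0.8165)·(-4) = 2.0412; q_2·w_3 = 0.3925·0 + (-0.6168)·(-3) + (-0.6729)·0 + (-0.1122)·(-4) = 2.2992.
u_3 = w_3 − 2.0412·q_1 − 2.2992·q_2 = (-1.7358, -2.4151, 1.5472, -2.0755).
‖u_3‖ = 3.9430, so q_3 = (-0.4402, -0.6125, 0.3924, -0.5264).
Qᵀb = (5.7155, -0.2243, -1.0527).
Back-substitute: x_3 = -1.0527/3.9430 = -0.2670.
x_2 = (-0.2243 − 2.2992·(-0.2670))/2.9721 = 0.1311.
x_1 = (5.7155 + 5.3072·0.1311 − 2.0412·(-0.2670))/2.4495 = 2.8398.

x = (2.8398, 0.1311, -0.2670)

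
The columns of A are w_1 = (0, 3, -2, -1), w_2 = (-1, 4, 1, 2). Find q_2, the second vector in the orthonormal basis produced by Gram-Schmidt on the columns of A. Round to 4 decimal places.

q_2 = (-0.2395, 0.5475, 0.5133, 0.6159)

w_1 = (0, 3, -2, -1); ‖w_1‖ = 3.7417, so q_1 = (0.0000, 0.8018, -0.5345, -0.2673).
q_1·w_2 = 0.0000·(-1) + 0.8018·4 + (-0.5345)·1 + (-0.2673)·2 = 2.1381.
u_2 = w_2 − 2.1381·q_1 = (-1.0000, 2.2857, 2.1429, 2.5714).
‖u_2‖ = 4.1748, so q_2 = (-0.2395, 0.5475, 0.5133, 0.6159).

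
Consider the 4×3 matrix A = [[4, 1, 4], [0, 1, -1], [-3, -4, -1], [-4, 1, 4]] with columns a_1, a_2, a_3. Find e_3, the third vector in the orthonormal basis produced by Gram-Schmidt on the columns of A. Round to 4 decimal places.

a_1 = (4, 0, -3, -4); ‖a_1‖ = 6.4031, so e_1 = (0.6247, 0.0000, -0.4685, -0.6247).
e_1·a_2 = 0.6247·1 + 0.0000·1 + (-0.4685)·(-4) + (-0.6247)·1 = 1.8741.
u_2 = a_2 − 1.8741·e_1 = (-0.1707, 1.0000, -3.1220, 2.1707).
‖u_2‖ = 3.9355, so e_2 = (-0.0434, 0.2541, -0.7933, 0.5516).
e_1·a_3 = 0.6247·4 + 0.0000·(-1) + (-0.4685)·(-1) + (-0.6247)·4 = 0.4685; e_2·a_3 = (-0.0434)·4 + 0.2541·(-1) + (-0.7933)·(-1) + 0.5516·4 = 2.5720.
u_3 = a_3 − 0.4685·e_1 − 2.5720·e_2 = (3.8189, -1.6535, 1.2598, 2.8740).
‖u_3‖ = 5.2120, so e_3 = (0.7327, -0.3173, 0.2417, 0.5514).

e_3 = (0.7327, -0.3173, 0.2417, 0.5514)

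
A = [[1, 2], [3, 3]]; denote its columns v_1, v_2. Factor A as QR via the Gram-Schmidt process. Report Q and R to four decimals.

v_1 = (1, 3); ‖v_1‖ = 3.1623, so q_1 = (0.3162, 0.9487).
q_1·v_2 = 0.3162·2 + 0.9487·3 = 3.4785.
u_2 = v_2 − 3.4785·q_1 = (0.9000, -0.3000).
‖u_2‖ = 0.9487, so q_2 = (0.9487, -0.3162).

Q = [[0.3162, 0.9487], [0.9487, -0.3162]], R = [[3.1623, 3.4785], [0.0000, 0.9487]]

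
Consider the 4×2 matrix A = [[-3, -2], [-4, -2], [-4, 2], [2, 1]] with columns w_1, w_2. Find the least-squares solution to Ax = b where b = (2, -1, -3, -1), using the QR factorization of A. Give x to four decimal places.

x = (0.3378, -0.9002)

q_1 = w_1/‖w_1‖ = (-3, -4, -4, 2)/6.7082 = (-0.4472, -0.5963, -0.5963, 0.2981).
r_{12} = q_1·w_2 = 1.1926.
u_2 = w_2 − 1.1926·q_1 = (-1.4667, -1.2889, 2.7111, 0.6444).
‖u_2‖ = 3.4026, so q_2 = (-0.4310, -0.3788, 0.7968, 0.1894).
Qᵀb = (1.1926, -3.0630).
Back-substitute: x_2 = -3.0630/3.4026 = -0.9002.
x_1 = (1.1926 − 1.1926·(-0.9002))/6.7082 = 0.3378.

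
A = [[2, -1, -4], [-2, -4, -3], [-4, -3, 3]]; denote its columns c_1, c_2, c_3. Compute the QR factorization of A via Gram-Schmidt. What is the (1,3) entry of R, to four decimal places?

r_{13} = -2.8577

c_1 = (2, -2, -4); ‖c_1‖ = 4.8990, so e_1 = (0.4082, -0.4082, -0.8165).
r_{13} = e_1·c_3 = -2.8577.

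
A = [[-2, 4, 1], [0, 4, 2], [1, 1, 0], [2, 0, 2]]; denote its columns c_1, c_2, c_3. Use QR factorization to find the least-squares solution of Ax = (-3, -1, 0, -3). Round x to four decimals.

q_1 = c_1/‖c_1‖ = (-2, 0, 1, 2)/3.0000 = (-0.6667, 0.0000, 0.3333, 0.6667).
r_{12} = q_1·c_2 = -2.3333.
u_2 = c_2 + 2.3333·q_1 = (2.4444, 4.0000, 1.7778, 1.5556).
‖u_2‖ = 5.2493, so q_2 = (0.4657, 0.7620, 0.3387, 0.2963).
r_{13} = q_1·c_3 = 0.6667; r_{23} = q_2·c_3 = 2.5823.
u_3 = c_3 − 0.6667·q_1 − 2.5823·q_2 = (0.2419, 0.0323, -1.0968, 0.7903).
‖u_3‖ = 1.3737, so q_3 = (0.1761, 0.0235, -0.7984, 0.5753).
Qᵀb = (0.0000, -3.0480, -2.2778).
Back-substitute: x_3 = -2.2778/1.3737 = -1.6581.
x_2 = (-3.0480 − 2.5823·(-1.6581))/5.2493 = 0.2350.
x_1 = (0.0000 + 2.3333·0.2350 − 0.6667·(-1.6581))/3.0000 = 0.5513.

x = (0.5513, 0.2350, -1.6581)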